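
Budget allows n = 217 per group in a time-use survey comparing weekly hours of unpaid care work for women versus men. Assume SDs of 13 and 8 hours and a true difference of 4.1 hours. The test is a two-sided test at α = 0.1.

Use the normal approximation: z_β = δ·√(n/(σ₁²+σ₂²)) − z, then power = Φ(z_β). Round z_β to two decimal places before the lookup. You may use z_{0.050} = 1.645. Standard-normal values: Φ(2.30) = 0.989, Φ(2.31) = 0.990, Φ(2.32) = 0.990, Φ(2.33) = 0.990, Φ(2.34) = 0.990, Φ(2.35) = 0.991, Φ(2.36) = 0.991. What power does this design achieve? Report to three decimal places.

z_β = δ·√(n/(σ₁²+σ₂²)) − z_{α/2}
    = 4.1 · √(217/233) − 1.645
    = 4.1 · 0.96505 − 1.645
    = 3.9567 − 1.645 = 2.3117 → 2.31
Power = Φ(2.31) = 0.990.

Power ≈ 0.990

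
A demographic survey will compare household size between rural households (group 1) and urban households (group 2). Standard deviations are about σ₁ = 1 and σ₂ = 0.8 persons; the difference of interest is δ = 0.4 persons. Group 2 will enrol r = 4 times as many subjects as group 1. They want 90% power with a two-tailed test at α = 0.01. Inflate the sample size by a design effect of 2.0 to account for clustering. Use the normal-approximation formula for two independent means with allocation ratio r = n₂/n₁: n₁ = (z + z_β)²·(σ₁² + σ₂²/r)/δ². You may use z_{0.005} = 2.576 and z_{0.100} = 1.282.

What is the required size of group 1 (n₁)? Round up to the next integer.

n₁ = 216

n₁ = (z_{α/2} + z_β)² · (σ₁² + σ₂²/r) / δ²
   = (2.576 + 1.282)² · (1² + 0.8²/4) / 0.4²
   = 14.8842 · (1 + 0.16) / 0.16
   = 14.8842 · 1.16 / 0.16
   = 107.91
Design effect: 2.0 × 107.91 = 215.82.
Round up → n₁ = 216; n₂ = r·n₁ = 4 × 216 = 864.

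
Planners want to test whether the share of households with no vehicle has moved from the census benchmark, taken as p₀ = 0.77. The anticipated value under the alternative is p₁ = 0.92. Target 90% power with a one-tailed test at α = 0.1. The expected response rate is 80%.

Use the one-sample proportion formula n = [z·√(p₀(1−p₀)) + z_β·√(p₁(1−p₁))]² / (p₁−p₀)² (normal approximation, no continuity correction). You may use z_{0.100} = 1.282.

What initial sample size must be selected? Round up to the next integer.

n = 44

n = [z_α·√(p₀q₀) + z_β·√(p₁q₁)]² / (p₁ − p₀)²
  = [1.282·√(0.77·0.23) + 1.282·√(0.92·0.08)]² / (0.15)²
  = [1.282·0.4208 + 1.282·0.2713]² / 0.0225
  = [0.8873]² / 0.0225
  = 34.99
Adjust for 80% response: 34.99 / 0.80 = 43.74.
Round up → n = 44.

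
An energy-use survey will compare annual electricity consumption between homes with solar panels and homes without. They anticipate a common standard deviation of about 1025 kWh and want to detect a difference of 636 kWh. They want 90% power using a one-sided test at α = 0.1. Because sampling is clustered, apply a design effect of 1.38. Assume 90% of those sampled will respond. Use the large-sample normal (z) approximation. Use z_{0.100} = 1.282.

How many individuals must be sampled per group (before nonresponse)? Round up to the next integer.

n = (z_α + z_β)² · (σ₁² + σ₂²) / δ²
  = (1.282 + 1.282)² · (2·1025² = 2101250) / 636²
  = 6.5741 · 2101250 / 404496
  = 34.15
Design effect: 1.38 × 34.15 = 47.13.
Adjust for 90% response: 47.13 / 0.90 = 52.36.
Round up → n = 53 per group.

n = 53 per group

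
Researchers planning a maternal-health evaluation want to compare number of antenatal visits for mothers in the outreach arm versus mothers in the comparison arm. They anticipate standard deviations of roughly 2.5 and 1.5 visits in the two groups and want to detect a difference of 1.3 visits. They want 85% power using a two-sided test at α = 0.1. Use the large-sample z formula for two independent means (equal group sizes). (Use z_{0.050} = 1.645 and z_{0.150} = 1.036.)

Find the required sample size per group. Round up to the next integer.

n = (z_{α/2} + z_β)² · (σ₁² + σ₂²) / δ²
  = (1.645 + 1.036)² · (2.5² + 1.5² = 8.5) / 1.3²
  = 7.1878 · 8.5 / 1.69
  = 36.15
Round up → n = 37 per group.

n = 37 per group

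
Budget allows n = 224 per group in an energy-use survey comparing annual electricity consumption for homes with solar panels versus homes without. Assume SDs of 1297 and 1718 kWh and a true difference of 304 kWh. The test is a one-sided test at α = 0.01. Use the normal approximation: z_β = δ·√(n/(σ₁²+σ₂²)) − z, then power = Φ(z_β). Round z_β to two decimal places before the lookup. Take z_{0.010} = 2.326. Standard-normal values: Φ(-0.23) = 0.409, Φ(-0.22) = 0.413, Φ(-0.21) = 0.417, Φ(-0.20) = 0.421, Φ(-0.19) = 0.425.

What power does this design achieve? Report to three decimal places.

z_β = δ·√(n/(σ₁²+σ₂²)) − z_α
    = 304 · √(224/4633733) − 2.326
    = 304 · 0.00695 − 2.326
    = 2.1136 − 2.326 = -0.2124 → -0.21
Power = Φ(-0.21) = 0.417.

Power ≈ 0.417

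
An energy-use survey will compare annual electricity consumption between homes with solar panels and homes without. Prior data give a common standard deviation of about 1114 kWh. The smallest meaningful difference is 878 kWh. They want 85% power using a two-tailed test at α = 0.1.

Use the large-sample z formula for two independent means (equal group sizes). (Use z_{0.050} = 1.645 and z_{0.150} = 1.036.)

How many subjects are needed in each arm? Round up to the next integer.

n = (z_{α/2} + z_β)² · (σ₁² + σ₂²) / δ²
  = (1.645 + 1.036)² · (2·1114² = 2481992) / 878²
  = 7.1878 · 2481992 / 770884
  = 23.14
Round up → n = 24 per group.

n = 24 per group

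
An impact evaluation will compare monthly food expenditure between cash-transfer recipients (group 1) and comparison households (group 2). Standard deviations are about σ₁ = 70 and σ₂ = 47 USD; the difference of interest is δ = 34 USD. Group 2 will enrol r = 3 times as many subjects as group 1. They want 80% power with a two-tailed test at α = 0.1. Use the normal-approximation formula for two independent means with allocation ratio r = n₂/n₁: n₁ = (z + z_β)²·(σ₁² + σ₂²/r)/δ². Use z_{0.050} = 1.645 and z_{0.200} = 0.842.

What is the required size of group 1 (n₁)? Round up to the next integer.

n₁ = 31

n₁ = (z_{α/2} + z_β)² · (σ₁² + σ₂²/r) / δ²
   = (1.645 + 0.842)² · (70² + 47²/3) / 34²
   = 6.1852 · (4900 + 736.3333) / 1156
   = 6.1852 · 5636.3 / 1156
   = 30.16
Round up → n₁ = 31; n₂ = r·n₁ = 3 × 31 = 93.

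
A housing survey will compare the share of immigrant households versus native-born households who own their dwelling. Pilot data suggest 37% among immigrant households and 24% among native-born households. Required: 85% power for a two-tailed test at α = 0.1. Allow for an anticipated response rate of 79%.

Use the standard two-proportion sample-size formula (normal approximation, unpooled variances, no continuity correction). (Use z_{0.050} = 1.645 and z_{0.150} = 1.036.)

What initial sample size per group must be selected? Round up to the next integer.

n = (z_{α/2} + z_β)² · [p₁(1−p₁) + p₂(1−p₂)] / (p₁ − p₂)²
  = (1.645 + 1.036)² · (0.37·0.63 + 0.24·0.76) / (0.13)²
  = (2.681)² · (0.2331 + 0.1824) / 0.0169
  = 7.1878 · 0.4155 / 0.0169
  = 176.72
Adjust for 79% response: 176.72 / 0.79 = 223.69.
Round up → n = 224 per group.

n = 224 per group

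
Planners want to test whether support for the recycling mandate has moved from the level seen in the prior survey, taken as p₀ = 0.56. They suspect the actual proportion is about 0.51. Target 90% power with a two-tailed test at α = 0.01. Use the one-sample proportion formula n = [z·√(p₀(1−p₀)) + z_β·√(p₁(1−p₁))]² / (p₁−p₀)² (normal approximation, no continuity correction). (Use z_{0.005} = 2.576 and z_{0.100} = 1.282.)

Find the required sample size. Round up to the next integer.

n = 1474

n = [z_{α/2}·√(p₀q₀) + z_β·√(p₁q₁)]² / (p₁ − p₀)²
  = [2.576·√(0.56·0.44) + 1.282·√(0.51·0.49)]² / (-0.05)²
  = [2.576·0.4964 + 1.282·0.4999]² / 0.0025
  = [1.9196]² / 0.0025
  = 1473.89
Round up → n = 1474.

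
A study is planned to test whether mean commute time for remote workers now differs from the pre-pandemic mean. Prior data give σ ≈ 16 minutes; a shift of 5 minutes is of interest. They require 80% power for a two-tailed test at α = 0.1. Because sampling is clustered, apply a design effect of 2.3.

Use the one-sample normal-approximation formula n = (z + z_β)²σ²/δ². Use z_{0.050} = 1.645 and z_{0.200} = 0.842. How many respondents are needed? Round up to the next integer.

n = 146

n = (z_{α/2} + z_β)² · σ² / δ²
  = (1.645 + 0.842)² · 16² / 5²
  = 6.1852 · 256 / 25
  = 63.34
Design effect: 2.3 × 63.34 = 145.67.
Round up → n = 146.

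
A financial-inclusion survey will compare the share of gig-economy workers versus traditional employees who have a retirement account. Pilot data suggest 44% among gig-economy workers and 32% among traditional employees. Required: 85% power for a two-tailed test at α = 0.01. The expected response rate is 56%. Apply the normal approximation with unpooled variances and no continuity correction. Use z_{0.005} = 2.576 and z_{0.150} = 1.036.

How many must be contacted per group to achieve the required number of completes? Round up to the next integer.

n = 751 per group

n = (z_{α/2} + z_β)² · [p₁(1−p₁) + p₂(1−p₂)] / (p₁ − p₂)²
  = (2.576 + 1.036)² · (0.44·0.56 + 0.32·0.68) / (0.12)²
  = (3.612)² · (0.2464 + 0.2176) / 0.0144
  = 13.0465 · 0.4640 / 0.0144
  = 420.39
Adjust for 56% response: 420.39 / 0.56 = 750.69.
Round up → n = 751 per group.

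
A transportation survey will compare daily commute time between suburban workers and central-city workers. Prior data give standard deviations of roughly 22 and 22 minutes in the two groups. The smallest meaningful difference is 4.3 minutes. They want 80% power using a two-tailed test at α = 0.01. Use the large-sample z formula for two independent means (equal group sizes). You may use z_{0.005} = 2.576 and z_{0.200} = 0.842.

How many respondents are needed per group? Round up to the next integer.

n = (z_{α/2} + z_β)² · (σ₁² + σ₂²) / δ²
  = (2.576 + 0.842)² · (22² + 22² = 968) / 4.3²
  = 11.6827 · 968 / 18.49
  = 611.62
Round up → n = 612 per group.

n = 612 per group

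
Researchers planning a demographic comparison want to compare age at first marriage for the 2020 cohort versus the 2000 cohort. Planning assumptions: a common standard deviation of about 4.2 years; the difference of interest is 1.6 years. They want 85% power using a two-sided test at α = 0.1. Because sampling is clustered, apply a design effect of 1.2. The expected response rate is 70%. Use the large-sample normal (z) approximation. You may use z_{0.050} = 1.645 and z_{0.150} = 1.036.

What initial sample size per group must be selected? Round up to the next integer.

n = (z_{α/2} + z_β)² · (σ₁² + σ₂²) / δ²
  = (1.645 + 1.036)² · (2·4.2² = 35.28) / 1.6²
  = 7.1878 · 35.28 / 2.56
  = 99.06
Design effect: 1.2 × 99.06 = 118.87.
Adjust for 70% response: 118.87 / 0.70 = 169.81.
Round up → n = 170 per group.

n = 170 per group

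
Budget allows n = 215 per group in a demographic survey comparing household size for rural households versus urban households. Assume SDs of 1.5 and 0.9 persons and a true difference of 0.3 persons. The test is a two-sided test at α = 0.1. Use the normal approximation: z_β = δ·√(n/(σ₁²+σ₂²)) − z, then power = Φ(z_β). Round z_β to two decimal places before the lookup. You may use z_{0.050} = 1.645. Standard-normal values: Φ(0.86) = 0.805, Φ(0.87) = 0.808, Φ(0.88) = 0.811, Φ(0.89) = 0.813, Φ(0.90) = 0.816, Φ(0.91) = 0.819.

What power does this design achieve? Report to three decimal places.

z_β = δ·√(n/(σ₁²+σ₂²)) − z_{α/2}
    = 0.3 · √(215/3.06) − 1.645
    = 0.3 · 8.38221 − 1.645
    = 2.5147 − 1.645 = 0.8697 → 0.87
Power = Φ(0.87) = 0.808.

Power ≈ 0.808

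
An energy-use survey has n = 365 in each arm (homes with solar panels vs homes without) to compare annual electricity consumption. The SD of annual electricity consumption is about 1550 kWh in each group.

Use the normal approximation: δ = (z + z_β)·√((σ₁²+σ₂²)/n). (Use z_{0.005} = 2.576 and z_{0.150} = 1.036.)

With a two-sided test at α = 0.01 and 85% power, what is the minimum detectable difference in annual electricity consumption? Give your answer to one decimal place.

δ = (z_{α/2} + z_β) · √((σ₁²+σ₂²)/n)
  = (2.576 + 1.036) · √(4805000/365)
  = 3.612 · √13164.4
  = 3.612 · 114.7361
  = 414.4270

Minimum detectable difference ≈ 414.4 kWh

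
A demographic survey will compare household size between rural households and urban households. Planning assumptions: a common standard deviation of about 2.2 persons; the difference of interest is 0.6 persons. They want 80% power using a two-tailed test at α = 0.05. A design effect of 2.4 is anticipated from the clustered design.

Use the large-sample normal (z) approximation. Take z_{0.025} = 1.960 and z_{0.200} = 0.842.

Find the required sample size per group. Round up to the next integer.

n = 507 per group

n = (z_{α/2} + z_β)² · (σ₁² + σ₂²) / δ²
  = (1.960 + 0.842)² · (2·2.2² = 9.68) / 0.6²
  = 7.8512 · 9.68 / 0.36
  = 211.11
Design effect: 2.4 × 211.11 = 506.66.
Round up → n = 507 per group.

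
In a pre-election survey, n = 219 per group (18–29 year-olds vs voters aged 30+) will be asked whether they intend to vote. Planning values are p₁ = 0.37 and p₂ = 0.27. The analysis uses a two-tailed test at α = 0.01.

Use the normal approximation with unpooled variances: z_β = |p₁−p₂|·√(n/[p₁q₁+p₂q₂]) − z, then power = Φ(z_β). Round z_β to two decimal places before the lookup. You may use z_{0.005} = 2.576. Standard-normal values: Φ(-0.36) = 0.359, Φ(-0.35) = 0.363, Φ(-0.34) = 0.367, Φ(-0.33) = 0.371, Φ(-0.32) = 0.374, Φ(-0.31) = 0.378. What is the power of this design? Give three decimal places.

z_β = |p₁−p₂|·√(n/[p₁q₁+p₂q₂]) − z_{α/2}
    = 0.10 · √(219/0.4302) − 2.576
    = 0.10 · 22.5625 − 2.576
    = 2.2562 − 2.576 = -0.3198 → -0.32
Power = Φ(-0.32) = 0.374.

Power ≈ 0.374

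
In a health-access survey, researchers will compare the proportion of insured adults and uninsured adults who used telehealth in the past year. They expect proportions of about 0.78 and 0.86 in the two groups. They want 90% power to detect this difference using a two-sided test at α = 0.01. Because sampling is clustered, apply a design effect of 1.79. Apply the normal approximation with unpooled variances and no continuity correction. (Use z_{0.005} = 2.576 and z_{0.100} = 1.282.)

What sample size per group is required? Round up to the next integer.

n = (z_{α/2} + z_β)² · [p₁(1−p₁) + p₂(1−p₂)] / (p₁ − p₂)²
  = (2.576 + 1.282)² · (0.78·0.22 + 0.86·0.14) / (-0.08)²
  = (3.858)² · (0.1716 + 0.1204) / 0.0064
  = 14.8842 · 0.2920 / 0.0064
  = 679.09
Design effect: 1.79 × 679.09 = 1215.57.
Round up → n = 1216 per group.

n = 1216 per group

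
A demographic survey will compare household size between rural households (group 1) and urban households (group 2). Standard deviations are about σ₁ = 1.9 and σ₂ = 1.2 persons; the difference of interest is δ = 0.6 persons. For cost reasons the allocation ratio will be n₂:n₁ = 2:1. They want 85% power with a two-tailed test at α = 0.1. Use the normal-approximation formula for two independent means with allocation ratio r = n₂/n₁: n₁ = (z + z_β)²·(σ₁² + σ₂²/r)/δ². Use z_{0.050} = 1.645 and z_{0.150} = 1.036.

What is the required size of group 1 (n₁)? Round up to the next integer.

n₁ = (z_{α/2} + z_β)² · (σ₁² + σ₂²/r) / δ²
   = (1.645 + 1.036)² · (1.9² + 1.2²/2) / 0.6²
   = 7.1878 · (3.61 + 0.72) / 0.36
   = 7.1878 · 4.33 / 0.36
   = 86.45
Round up → n₁ = 87; n₂ = r·n₁ = 2 × 87 = 174.

n₁ = 87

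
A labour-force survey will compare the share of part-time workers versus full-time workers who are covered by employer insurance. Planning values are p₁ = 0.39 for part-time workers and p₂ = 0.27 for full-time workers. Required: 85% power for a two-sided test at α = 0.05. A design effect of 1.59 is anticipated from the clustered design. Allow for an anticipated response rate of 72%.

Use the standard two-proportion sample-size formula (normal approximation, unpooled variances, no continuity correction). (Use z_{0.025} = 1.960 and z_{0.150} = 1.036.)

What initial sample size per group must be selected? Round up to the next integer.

n = 599 per group

n = (z_{α/2} + z_β)² · [p₁(1−p₁) + p₂(1−p₂)] / (p₁ − p₂)²
  = (1.960 + 1.036)² · (0.39·0.61 + 0.27·0.73) / (0.12)²
  = (2.996)² · (0.2379 + 0.1971) / 0.0144
  = 8.9760 · 0.4350 / 0.0144
  = 271.15
Design effect: 1.59 × 271.15 = 431.13.
Adjust for 72% response: 431.13 / 0.72 = 598.79.
Round up → n = 599 per group.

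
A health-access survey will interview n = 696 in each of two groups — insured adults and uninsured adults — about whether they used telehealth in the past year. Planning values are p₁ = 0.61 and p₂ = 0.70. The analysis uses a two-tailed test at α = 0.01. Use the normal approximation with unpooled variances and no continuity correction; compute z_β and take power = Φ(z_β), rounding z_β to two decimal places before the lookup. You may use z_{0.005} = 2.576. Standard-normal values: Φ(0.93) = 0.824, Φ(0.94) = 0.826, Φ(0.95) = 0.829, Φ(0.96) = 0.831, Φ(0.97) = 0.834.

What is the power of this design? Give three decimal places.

Power ≈ 0.834

z_β = |p₁−p₂|·√(n/[p₁q₁+p₂q₂]) − z_{α/2}
    = 0.09 · √(696/0.4479) − 2.576
    = 0.09 · 39.4198 − 2.576
    = 3.5478 − 2.576 = 0.9718 → 0.97
Power = Φ(0.97) = 0.834.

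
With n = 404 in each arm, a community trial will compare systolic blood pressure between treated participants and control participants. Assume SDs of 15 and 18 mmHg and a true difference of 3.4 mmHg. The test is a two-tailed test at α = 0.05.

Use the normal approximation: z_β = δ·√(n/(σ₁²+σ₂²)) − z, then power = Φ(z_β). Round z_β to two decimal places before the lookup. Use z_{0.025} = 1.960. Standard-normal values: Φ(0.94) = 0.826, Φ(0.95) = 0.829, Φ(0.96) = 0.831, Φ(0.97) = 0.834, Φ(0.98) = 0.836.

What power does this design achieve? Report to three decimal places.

z_β = δ·√(n/(σ₁²+σ₂²)) − z_{α/2}
    = 3.4 · √(404/549) − 1.960
    = 3.4 · 0.85784 − 1.960
    = 2.9166 − 1.960 = 0.9566 → 0.96
Power = Φ(0.96) = 0.831.

Power ≈ 0.831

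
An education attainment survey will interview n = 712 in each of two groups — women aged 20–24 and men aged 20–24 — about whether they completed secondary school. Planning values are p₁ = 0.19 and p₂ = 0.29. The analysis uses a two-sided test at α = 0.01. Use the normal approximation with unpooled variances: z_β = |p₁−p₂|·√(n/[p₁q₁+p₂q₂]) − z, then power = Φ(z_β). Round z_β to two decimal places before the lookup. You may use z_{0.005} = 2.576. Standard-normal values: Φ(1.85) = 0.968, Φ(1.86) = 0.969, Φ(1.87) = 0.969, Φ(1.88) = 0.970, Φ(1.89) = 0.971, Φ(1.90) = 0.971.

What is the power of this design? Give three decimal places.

Power ≈ 0.969

z_β = |p₁−p₂|·√(n/[p₁q₁+p₂q₂]) − z_{α/2}
    = 0.10 · √(712/0.3598) − 2.576
    = 0.10 · 44.4846 − 2.576
    = 4.4485 − 2.576 = 1.8725 → 1.87
Power = Φ(1.87) = 0.969.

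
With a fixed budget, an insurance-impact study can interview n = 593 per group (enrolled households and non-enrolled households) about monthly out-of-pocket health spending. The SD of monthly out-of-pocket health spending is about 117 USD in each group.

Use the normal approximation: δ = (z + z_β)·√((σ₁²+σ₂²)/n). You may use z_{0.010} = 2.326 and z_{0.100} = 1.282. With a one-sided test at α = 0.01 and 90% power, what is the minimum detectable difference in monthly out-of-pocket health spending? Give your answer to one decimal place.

Minimum detectable difference ≈ 24.5 USD

δ = (z_α + z_β) · √((σ₁²+σ₂²)/n)
  = (2.326 + 1.282) · √(27378/593)
  = 3.608 · √46.1686
  = 3.608 · 6.7948
  = 24.5155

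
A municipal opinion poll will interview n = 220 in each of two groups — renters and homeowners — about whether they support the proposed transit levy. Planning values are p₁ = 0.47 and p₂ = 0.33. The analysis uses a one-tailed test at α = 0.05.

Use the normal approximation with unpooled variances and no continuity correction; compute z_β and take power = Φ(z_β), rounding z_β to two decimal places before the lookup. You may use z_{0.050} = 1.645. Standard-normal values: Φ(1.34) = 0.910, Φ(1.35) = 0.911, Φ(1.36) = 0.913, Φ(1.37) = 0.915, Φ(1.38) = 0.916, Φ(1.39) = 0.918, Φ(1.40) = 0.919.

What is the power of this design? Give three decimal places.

Power ≈ 0.916

z_β = |p₁−p₂|·√(n/[p₁q₁+p₂q₂]) − z_α
    = 0.14 · √(220/0.4702) − 1.645
    = 0.14 · 21.6307 − 1.645
    = 3.0283 − 1.645 = 1.3833 → 1.38
Power = Φ(1.38) = 0.916.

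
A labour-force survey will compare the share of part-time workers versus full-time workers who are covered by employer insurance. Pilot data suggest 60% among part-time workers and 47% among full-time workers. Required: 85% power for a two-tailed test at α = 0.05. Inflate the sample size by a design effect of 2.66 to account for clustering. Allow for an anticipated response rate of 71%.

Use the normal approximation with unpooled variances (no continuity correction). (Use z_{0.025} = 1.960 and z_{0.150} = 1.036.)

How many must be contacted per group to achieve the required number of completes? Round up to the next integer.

n = 974 per group

n = (z_{α/2} + z_β)² · [p₁(1−p₁) + p₂(1−p₂)] / (p₁ − p₂)²
  = (1.960 + 1.036)² · (0.60·0.40 + 0.47·0.53) / (0.13)²
  = (2.996)² · (0.2400 + 0.2491) / 0.0169
  = 8.9760 · 0.4891 / 0.0169
  = 259.77
Design effect: 2.66 × 259.77 = 691.00.
Adjust for 71% response: 691.00 / 0.71 = 973.24.
Round up → n = 974 per group.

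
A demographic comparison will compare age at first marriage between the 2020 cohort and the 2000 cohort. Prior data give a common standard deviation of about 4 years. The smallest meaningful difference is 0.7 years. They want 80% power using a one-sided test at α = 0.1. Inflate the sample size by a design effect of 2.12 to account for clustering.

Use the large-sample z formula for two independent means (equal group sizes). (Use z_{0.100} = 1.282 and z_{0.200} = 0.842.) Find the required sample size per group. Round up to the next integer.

n = (z_α + z_β)² · (σ₁² + σ₂²) / δ²
  = (1.282 + 0.842)² · (2·4² = 32) / 0.7²
  = 4.5114 · 32 / 0.49
  = 294.62
Design effect: 2.12 × 294.62 = 624.60.
Round up → n = 625 per group.

n = 625 per group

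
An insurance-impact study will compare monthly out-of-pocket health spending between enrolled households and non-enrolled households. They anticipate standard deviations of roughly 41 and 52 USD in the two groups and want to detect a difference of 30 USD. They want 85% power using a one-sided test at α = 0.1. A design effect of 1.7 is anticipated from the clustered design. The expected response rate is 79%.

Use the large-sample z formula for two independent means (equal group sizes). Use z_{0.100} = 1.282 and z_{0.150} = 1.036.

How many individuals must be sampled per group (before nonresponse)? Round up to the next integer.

n = 57 per group

n = (z_α + z_β)² · (σ₁² + σ₂²) / δ²
  = (1.282 + 1.036)² · (41² + 52² = 4385) / 30²
  = 5.3731 · 4385 / 900
  = 26.18
Design effect: 1.7 × 26.18 = 44.50.
Adjust for 79% response: 44.50 / 0.79 = 56.33.
Round up → n = 57 per group.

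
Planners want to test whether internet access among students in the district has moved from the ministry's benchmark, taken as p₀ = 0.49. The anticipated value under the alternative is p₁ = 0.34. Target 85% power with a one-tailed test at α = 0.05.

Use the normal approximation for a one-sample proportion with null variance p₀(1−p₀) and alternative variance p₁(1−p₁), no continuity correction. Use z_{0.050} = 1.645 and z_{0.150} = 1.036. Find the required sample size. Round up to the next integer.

n = 77

n = [z_α·√(p₀q₀) + z_β·√(p₁q₁)]² / (p₁ − p₀)²
  = [1.645·√(0.49·0.51) + 1.036·√(0.34·0.66)]² / (-0.15)²
  = [1.645·0.4999 + 1.036·0.4737]² / 0.0225
  = [1.3131]² / 0.0225
  = 76.63
Round up → n = 77.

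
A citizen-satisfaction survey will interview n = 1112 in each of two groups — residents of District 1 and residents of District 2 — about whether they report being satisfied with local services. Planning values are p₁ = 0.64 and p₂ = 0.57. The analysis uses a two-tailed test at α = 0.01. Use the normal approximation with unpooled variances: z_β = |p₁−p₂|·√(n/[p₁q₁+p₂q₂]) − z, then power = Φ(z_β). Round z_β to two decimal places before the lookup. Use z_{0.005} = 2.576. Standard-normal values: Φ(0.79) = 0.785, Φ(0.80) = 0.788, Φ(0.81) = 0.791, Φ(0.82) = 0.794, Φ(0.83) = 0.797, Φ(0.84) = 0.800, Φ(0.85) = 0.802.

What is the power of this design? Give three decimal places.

z_β = |p₁−p₂|·√(n/[p₁q₁+p₂q₂]) − z_{α/2}
    = 0.07 · √(1112/0.4755) − 2.576
    = 0.07 · 48.3590 − 2.576
    = 3.3851 − 2.576 = 0.8091 → 0.81
Power = Φ(0.81) = 0.791.

Power ≈ 0.791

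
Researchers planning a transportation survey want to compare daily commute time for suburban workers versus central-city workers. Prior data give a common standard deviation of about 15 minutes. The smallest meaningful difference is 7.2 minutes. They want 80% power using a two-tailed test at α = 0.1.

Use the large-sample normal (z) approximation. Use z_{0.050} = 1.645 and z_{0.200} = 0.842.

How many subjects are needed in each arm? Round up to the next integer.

n = (z_{α/2} + z_β)² · (σ₁² + σ₂²) / δ²
  = (1.645 + 0.842)² · (2·15² = 450) / 7.2²
  = 6.1852 · 450 / 51.84
  = 53.69
Round up → n = 54 per group.

n = 54 per group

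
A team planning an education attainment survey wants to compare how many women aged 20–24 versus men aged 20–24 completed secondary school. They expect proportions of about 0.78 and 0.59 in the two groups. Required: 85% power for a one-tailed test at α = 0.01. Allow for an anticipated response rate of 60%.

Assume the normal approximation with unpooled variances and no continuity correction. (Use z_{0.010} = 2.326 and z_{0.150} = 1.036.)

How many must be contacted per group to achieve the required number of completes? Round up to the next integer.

n = 216 per group

n = (z_α + z_β)² · [p₁(1−p₁) + p₂(1−p₂)] / (p₁ − p₂)²
  = (2.326 + 1.036)² · (0.78·0.22 + 0.59·0.41) / (0.19)²
  = (3.362)² · (0.1716 + 0.2419) / 0.0361
  = 11.3030 · 0.4135 / 0.0361
  = 129.47
Adjust for 60% response: 129.47 / 0.60 = 215.78.
Round up → n = 216 per group.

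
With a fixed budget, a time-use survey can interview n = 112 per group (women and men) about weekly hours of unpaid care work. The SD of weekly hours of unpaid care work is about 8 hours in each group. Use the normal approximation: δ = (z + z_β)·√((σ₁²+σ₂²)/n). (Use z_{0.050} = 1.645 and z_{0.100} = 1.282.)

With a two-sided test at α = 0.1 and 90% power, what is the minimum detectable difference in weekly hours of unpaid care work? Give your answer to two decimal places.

Minimum detectable difference ≈ 3.13 hours

δ = (z_{α/2} + z_β) · √((σ₁²+σ₂²)/n)
  = (1.645 + 1.282) · √(128/112)
  = 2.927 · √1.1429
  = 2.927 · 1.0690
  = 3.1291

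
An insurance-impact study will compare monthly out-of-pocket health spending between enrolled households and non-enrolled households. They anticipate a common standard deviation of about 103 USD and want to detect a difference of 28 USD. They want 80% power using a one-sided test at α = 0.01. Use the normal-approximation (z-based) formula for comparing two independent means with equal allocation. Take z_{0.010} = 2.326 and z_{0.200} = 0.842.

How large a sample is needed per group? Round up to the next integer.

n = (z_α + z_β)² · (σ₁² + σ₂²) / δ²
  = (2.326 + 0.842)² · (2·103² = 21218) / 28²
  = 10.0362 · 21218 / 784
  = 271.62
Round up → n = 272 per group.

n = 272 per group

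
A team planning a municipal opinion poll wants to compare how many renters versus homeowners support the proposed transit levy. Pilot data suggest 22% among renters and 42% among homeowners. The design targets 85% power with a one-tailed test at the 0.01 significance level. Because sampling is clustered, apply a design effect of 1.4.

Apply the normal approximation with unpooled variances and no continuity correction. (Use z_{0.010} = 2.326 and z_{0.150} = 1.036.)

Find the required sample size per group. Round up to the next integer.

n = 165 per group

n = (z_α + z_β)² · [p₁(1−p₁) + p₂(1−p₂)] / (p₁ − p₂)²
  = (2.326 + 1.036)² · (0.22·0.78 + 0.42·0.58) / (-0.20)²
  = (3.362)² · (0.1716 + 0.2436) / 0.0400
  = 11.3030 · 0.4152 / 0.0400
  = 117.33
Design effect: 1.4 × 117.33 = 164.26.
Round up → n = 165 per group.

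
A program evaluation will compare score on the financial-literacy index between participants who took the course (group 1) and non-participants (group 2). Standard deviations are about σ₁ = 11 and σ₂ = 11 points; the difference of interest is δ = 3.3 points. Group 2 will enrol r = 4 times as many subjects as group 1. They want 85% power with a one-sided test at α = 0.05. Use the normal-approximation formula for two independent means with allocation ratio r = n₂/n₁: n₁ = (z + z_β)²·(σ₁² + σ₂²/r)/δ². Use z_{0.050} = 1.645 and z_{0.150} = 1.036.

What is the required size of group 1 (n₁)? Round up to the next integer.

n₁ = 100

n₁ = (z_α + z_β)² · (σ₁² + σ₂²/r) / δ²
   = (1.645 + 1.036)² · (11² + 11²/4) / 3.3²
   = 7.1878 · (121 + 30.25) / 10.89
   = 7.1878 · 151.25 / 10.89
   = 99.83
Round up → n₁ = 100; n₂ = r·n₁ = 4 × 100 = 400.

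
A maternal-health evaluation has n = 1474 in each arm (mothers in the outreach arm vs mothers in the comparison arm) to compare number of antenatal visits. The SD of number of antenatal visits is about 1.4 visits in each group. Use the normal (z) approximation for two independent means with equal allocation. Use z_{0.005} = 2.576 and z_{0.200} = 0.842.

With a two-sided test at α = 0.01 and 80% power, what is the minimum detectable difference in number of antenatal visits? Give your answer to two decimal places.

δ = (z_{α/2} + z_β) · √((σ₁²+σ₂²)/n)
  = (2.576 + 0.842) · √(3.92/1474)
  = 3.418 · √0.00266
  = 3.418 · 0.0516
  = 0.1763

Minimum detectable difference ≈ 0.18 visits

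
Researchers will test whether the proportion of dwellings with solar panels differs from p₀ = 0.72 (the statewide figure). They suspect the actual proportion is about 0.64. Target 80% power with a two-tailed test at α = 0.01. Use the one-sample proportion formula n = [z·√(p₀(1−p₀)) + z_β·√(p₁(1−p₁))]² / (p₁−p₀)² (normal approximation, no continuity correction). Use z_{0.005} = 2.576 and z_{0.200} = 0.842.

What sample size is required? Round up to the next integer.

n = 381

n = [z_{α/2}·√(p₀q₀) + z_β·√(p₁q₁)]² / (p₁ − p₀)²
  = [2.576·√(0.72·0.28) + 0.842·√(0.64·0.36)]² / (-0.08)²
  = [2.576·0.4490 + 0.842·0.4800]² / 0.0064
  = [1.5608]² / 0.0064
  = 380.63
Round up → n = 381.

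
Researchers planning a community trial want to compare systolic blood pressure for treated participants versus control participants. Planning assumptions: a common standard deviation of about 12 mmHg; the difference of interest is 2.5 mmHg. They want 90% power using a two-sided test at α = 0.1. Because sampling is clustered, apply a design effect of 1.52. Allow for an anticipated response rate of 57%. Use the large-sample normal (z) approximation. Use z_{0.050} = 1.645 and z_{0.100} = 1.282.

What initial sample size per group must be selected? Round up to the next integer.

n = 1053 per group

n = (z_{α/2} + z_β)² · (σ₁² + σ₂²) / δ²
  = (1.645 + 1.282)² · (2·12² = 288) / 2.5²
  = 8.5673 · 288 / 6.25
  = 394.78
Design effect: 1.52 × 394.78 = 600.07.
Adjust for 57% response: 600.07 / 0.57 = 1052.75.
Round up → n = 1053 per group.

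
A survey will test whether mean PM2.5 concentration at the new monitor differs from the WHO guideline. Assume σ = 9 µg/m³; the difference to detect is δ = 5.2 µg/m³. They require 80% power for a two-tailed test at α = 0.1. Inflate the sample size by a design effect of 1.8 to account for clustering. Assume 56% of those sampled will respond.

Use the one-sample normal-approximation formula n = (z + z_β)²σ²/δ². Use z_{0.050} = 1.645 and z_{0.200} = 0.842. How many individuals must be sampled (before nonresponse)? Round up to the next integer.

n = 60

n = (z_{α/2} + z_β)² · σ² / δ²
  = (1.645 + 0.842)² · 9² / 5.2²
  = 6.1852 · 81 / 27.04
  = 18.53
Design effect: 1.8 × 18.53 = 33.35.
Adjust for 56% response: 33.35 / 0.56 = 59.55.
Round up → n = 60.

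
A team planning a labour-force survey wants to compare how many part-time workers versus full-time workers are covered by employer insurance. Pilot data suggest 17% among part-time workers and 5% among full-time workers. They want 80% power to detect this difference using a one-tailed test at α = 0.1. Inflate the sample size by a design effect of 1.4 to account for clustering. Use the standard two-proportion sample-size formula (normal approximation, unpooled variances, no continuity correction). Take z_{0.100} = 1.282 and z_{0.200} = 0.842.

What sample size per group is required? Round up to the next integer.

n = 83 per group

n = (z_α + z_β)² · [p₁(1−p₁) + p₂(1−p₂)] / (p₁ − p₂)²
  = (1.282 + 0.842)² · (0.17·0.83 + 0.05·0.95) / (0.12)²
  = (2.124)² · (0.1411 + 0.0475) / 0.0144
  = 4.5114 · 0.1886 / 0.0144
  = 59.09
Design effect: 1.4 × 59.09 = 82.72.
Round up → n = 83 per group.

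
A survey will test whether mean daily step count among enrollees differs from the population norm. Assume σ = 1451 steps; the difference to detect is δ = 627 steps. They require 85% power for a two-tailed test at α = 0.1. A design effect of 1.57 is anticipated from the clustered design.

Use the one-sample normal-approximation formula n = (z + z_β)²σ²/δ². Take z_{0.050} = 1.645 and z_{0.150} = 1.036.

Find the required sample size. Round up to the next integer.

n = (z_{α/2} + z_β)² · σ² / δ²
  = (1.645 + 1.036)² · 1451² / 627²
  = 7.1878 · 2105401 / 393129
  = 38.49
Design effect: 1.57 × 38.49 = 60.44.
Round up → n = 61.

n = 61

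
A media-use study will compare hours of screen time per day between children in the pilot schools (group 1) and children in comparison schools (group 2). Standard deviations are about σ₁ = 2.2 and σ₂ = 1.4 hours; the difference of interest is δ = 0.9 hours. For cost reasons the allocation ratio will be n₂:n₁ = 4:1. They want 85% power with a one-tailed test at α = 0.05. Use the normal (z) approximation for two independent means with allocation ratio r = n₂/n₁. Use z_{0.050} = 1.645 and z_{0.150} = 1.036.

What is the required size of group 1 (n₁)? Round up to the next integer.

n₁ = 48

n₁ = (z_α + z_β)² · (σ₁² + σ₂²/r) / δ²
   = (1.645 + 1.036)² · (2.2² + 1.4²/4) / 0.9²
   = 7.1878 · (4.84 + 0.49) / 0.81
   = 7.1878 · 5.33 / 0.81
   = 47.30
Round up → n₁ = 48; n₂ = r·n₁ = 4 × 48 = 192.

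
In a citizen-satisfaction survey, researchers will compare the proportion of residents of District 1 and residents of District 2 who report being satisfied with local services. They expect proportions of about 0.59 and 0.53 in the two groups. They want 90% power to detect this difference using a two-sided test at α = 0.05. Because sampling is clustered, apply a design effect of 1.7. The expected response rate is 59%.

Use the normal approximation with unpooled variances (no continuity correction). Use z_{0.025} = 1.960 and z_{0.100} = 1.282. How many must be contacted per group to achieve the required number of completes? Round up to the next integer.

n = (z_{α/2} + z_β)² · [p₁(1−p₁) + p₂(1−p₂)] / (p₁ − p₂)²
  = (1.960 + 1.282)² · (0.59·0.41 + 0.53·0.47) / (0.06)²
  = (3.242)² · (0.2419 + 0.2491) / 0.0036
  = 10.5106 · 0.4910 / 0.0036
  = 1433.52
Design effect: 1.7 × 1433.52 = 2436.99.
Adjust for 59% response: 2436.99 / 0.59 = 4130.49.
Round up → n = 4131 per group.

n = 4131 per group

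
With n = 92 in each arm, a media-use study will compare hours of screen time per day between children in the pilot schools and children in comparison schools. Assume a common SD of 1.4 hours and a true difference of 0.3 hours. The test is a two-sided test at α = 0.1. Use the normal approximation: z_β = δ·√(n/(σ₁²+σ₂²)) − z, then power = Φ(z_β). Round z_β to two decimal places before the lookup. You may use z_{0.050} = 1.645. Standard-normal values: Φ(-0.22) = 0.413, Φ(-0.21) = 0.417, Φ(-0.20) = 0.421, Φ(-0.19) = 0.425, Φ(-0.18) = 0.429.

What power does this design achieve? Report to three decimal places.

z_β = δ·√(n/(σ₁²+σ₂²)) − z_{α/2}
    = 0.3 · √(92/3.92) − 1.645
    = 0.3 · 4.84452 − 1.645
    = 1.4534 − 1.645 = -0.1916 → -0.19
Power = Φ(-0.19) = 0.425.

Power ≈ 0.425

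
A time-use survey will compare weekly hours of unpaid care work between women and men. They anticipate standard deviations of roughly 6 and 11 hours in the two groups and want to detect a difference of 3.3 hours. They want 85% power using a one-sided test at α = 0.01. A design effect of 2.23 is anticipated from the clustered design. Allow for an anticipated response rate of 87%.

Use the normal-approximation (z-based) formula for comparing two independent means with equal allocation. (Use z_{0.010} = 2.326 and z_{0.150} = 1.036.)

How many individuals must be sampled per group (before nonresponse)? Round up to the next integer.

n = (z_α + z_β)² · (σ₁² + σ₂²) / δ²
  = (2.326 + 1.036)² · (6² + 11² = 157) / 3.3²
  = 11.3030 · 157 / 10.89
  = 162.95
Design effect: 2.23 × 162.95 = 363.39.
Adjust for 87% response: 363.39 / 0.87 = 417.69.
Round up → n = 418 per group.

n = 418 per group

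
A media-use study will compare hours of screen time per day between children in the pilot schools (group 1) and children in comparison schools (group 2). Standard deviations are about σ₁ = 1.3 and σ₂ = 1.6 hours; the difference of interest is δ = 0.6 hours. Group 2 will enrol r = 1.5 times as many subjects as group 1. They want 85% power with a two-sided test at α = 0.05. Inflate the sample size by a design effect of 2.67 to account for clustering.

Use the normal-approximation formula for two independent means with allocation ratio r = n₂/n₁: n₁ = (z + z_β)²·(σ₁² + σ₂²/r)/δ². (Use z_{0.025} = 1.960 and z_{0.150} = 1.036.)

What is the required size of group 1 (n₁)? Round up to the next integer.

n₁ = 227

n₁ = (z_{α/2} + z_β)² · (σ₁² + σ₂²/r) / δ²
   = (1.960 + 1.036)² · (1.3² + 1.6²/1.5) / 0.6²
   = 8.9760 · (1.69 + 1.7067) / 0.36
   = 8.9760 · 3.3967 / 0.36
   = 84.69
Design effect: 2.67 × 84.69 = 226.12.
Round up → n₁ = 227; n₂ = r·n₁ = 1.5 × 227 = 341.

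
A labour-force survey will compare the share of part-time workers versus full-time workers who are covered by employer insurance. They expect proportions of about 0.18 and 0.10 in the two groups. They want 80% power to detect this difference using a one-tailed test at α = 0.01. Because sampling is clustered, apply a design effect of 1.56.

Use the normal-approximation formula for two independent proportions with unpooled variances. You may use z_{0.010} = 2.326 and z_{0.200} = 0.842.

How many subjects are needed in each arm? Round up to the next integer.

n = 582 per group

n = (z_α + z_β)² · [p₁(1−p₁) + p₂(1−p₂)] / (p₁ − p₂)²
  = (2.326 + 0.842)² · (0.18·0.82 + 0.10·0.90) / (0.08)²
  = (3.168)² · (0.1476 + 0.0900) / 0.0064
  = 10.0362 · 0.2376 / 0.0064
  = 372.59
Design effect: 1.56 × 372.59 = 581.25.
Round up → n = 582 per group.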